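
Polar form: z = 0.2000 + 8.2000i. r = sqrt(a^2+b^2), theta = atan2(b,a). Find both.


r = sqrt(0.04+67.24) = sqrt(67.28) = 8.2024
theta = atan2(8.2, 0.2) = 88.6028 degrees

r = 8.2024, theta = 88.6028 degrees


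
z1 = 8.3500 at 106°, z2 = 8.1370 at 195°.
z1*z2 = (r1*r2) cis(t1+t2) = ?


r = 8.3500 * 8.1370 = 67.9440
theta = 106° + 195° = 301° = 301° (mod 360)

67.9440 cis(301°)


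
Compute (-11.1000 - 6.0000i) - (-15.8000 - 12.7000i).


Real: -11.1 + 15.8 = 4.7
Imag: -6 + 12.7 = 6.7

4.7000 + 6.7000i


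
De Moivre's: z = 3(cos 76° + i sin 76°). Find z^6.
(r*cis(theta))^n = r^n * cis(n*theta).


r^6 = 3^6 = 729
n*theta = 6*76° = 456° = 96° (mod 360)
a = 729*cos(96°) = -76.2012
b = 729*sin(96°) = 725.0065

729 cis(96°) = -76.2012 + 725.0065i


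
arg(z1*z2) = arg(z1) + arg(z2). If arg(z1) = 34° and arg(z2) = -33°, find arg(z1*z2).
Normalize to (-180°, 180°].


arg(z1*z2) = 34° - 33° = 1°
Normalized to (-180°, 180°]: 1°

1°


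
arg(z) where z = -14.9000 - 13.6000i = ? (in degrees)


Re = -14.9, Im = -13.6
arg = atan2(-13.6, -14.9) = -137.6117 degrees

arg(z) = -137.6117 degrees


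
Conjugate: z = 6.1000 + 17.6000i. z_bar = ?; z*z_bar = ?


z_bar = 6.1000 - 17.6000i
z*z_bar = 6.1^2 + 17.6^2 = 37.21 + 309.76 = 346.97

z_bar = 6.1000 - 17.6000i, z*z_bar = 346.97


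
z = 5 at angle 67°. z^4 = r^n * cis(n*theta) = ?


r^4 = 5^4 = 625
n*theta = 4*67° = 268° = 268° (mod 360)
a = 625*cos(268°) = -21.8122
b = 625*sin(268°) = -624.6193

625 cis(268°) = -21.8122 - 624.6193i


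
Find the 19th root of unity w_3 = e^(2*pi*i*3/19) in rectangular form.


Angle = 360*3/19 = 56.8421°
a = cos(56.8421°) = 0.5469
b = sin(56.8421°) = 0.8372

0.5469 + 0.8372i


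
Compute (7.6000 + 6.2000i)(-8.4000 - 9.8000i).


Real = 7.6*(-8.4) - 6.2*(-9.8) = -63.84 - (-60.76) = -3.08
Imag = 7.6*(-9.8) - (8.4)*6.2 = -74.48 - (52.08) = -126.56

-3.0800 - 126.5600i


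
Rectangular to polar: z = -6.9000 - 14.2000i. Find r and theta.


r = sqrt(47.61+201.64) = sqrt(249.25) = 15.7877
theta = atan2(-14.2, -6.9) = -115.9158 degrees

r = 15.7877, theta = -115.9158 degrees


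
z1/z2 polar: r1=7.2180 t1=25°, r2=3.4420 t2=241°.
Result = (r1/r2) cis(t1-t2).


r = 7.2180 / 3.4420 = 2.0970
theta = 25° - 241° = -216° = 144° (mod 360)

2.0970 cis(144°)


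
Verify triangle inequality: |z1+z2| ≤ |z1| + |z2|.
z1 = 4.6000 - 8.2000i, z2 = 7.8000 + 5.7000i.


|z1| = sqrt(4.6^2 + (-8.2)^2) = sqrt(88.4) = 9.4021
|z2| = sqrt(7.8^2 + 5.7^2) = sqrt(93.33) = 9.6607
z1+z2 = 12.4000 - 2.5000i
|z1+z2| = sqrt(160.01) = 12.6495
|z1|+|z2| = 9.4021 + 9.6607 = 19.0628

|z1+z2| = 12.6495 ≤ |z1|+|z2| = 19.0628 (verified)


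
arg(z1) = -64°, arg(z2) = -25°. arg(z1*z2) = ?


arg(z1*z2) = -64° - 25° = -89°
Normalized to (-180°, 180°]: -89°

-89°


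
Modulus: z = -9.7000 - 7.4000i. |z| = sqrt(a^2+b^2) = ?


|z| = sqrt((-9.7)^2 + (-7.4)^2) = sqrt(94.09 + 54.76) = sqrt(148.85) = 12.2004

|z| = 12.2004


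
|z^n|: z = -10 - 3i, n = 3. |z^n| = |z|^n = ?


|z| = sqrt(100+9) = sqrt(109) = 10.4403
|z^3| = |z|^3 = (sqrt(109))^3 = 109*sqrt(109)

|z^3| = 109*sqrt(109) ≈ 1137.9934


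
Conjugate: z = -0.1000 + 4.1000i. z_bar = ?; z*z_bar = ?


z_bar = -0.1000 - 4.1000i
z*z_bar = (-0.1)^2 + 4.1^2 = 0.01 + 16.81 = 16.82

z_bar = -0.1000 - 4.1000i, z*z_bar = 16.82


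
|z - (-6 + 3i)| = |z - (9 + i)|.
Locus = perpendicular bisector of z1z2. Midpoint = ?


Equal distances means the locus is the perpendicular bisector of z1 and z2.
Midpoint = ((-6+9)/2, (3+1)/2) = (1.5000, 2.0000)

Perpendicular bisector through (1.5000, 2.0000)


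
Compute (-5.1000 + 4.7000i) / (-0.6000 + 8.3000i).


Conjugate of z2 = -0.6000 - 8.3000i
Numerator: (-5.1000 + 4.7000i)(-0.6000 - 8.3000i) = 42.0700 + 39.5100i
Denominator: (-0.6)^2 + 8.3^2 = 69.25
Result = (42.0700 + 39.5100i)/69.25

0.6075 + 0.5705i


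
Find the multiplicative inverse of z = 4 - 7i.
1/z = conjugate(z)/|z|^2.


|z|^2 = 16+49 = 65
1/z = (4 + 7i)/65

1/z = 0.0615 + 0.1077i


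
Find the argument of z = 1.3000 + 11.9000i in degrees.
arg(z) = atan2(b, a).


Re = 1.3, Im = 11.9
arg = atan2(11.9, 1.3) = 83.7655 degrees

arg(z) = 83.7655 degrees


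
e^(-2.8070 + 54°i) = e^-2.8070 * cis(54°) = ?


e^-2.8070 = 0.0604
cos(54°) = 0.5878
sin(54°) = 0.809
Real = 0.0604*0.5878 = 0.0355
Imag = 0.0604*0.809 = 0.0489

0.0355 + 0.0489i


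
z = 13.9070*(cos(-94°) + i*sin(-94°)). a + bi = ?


a = 13.9070*cos(-94°) = 13.9070*(-0.069756) = -0.9701
b = 13.9070*sin(-94°) = 13.9070*(-0.99756) = -13.8731

-0.9701 - 13.8731i


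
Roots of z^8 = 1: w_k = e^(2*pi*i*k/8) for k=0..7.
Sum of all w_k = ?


The sum of all 8th roots of unity is 0.
Geometric series: (1 - w^8)/(1 - w) = (1-1)/(1-w) = 0 since w^8 = 1, w ≠ 1.
Alternatively: coefficient of z^7 in z^8 - 1 is 0.

0


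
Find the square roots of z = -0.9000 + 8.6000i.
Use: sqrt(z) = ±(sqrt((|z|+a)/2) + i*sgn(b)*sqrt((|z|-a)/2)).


|z| = sqrt(0.81+73.96) = 8.6470
sqrt((|z|+a)/2) = sqrt((8.6470+(-0.9))/2) = sqrt(3.8735) = 1.9681
sqrt((|z|-a)/2) = sqrt((8.6470-(-0.9))/2) = sqrt(4.7735) = 2.1848

±(1.9681 + 2.1848i) i.e. 1.9681 + 2.1848i and -1.9681 - 2.1848i


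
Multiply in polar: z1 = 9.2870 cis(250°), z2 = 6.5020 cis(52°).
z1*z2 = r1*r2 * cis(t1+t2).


r = 9.2870 * 6.5020 = 60.3841
theta = 250° + 52° = 302° = 302° (mod 360)

60.3841 cis(302°)


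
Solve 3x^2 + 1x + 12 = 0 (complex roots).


disc = 1^2 - 4*3*12 = 1 - 144 = -143
sqrt(|disc|) = sqrt(143) = 11.9583
Real part = -1/(2*3) = -0.1667
Imag part = 11.9583/(2*3) = 1.9930

-0.1667 ± 1.9930i


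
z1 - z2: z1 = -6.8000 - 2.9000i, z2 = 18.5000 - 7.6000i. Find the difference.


Real: -6.8 - 18.5 = -25.3
Imag: -2.9 + 7.6 = 4.7

-25.3000 + 4.7000i


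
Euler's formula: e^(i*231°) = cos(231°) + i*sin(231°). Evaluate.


cos(231°) = -0.6293
sin(231°) = -0.7771

e^(i*231°) = -0.6293 - 0.7771i


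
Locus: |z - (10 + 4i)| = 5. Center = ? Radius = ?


|z - z0| = r is a circle with center z0 and radius r.
Center = (10, 4), radius = 5

Circle with center (10, 4) and radius 5


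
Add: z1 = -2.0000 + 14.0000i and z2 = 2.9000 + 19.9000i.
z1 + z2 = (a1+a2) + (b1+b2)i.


Real: -2 + 2.9 = 0.9
Imag: 14 + 19.9 = 33.9

0.9000 + 33.9000i


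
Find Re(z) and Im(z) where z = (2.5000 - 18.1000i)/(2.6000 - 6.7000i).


Multiply by conjugate: (2.5000 - 18.1000i)(2.6000 + 6.7000i) / (2.6^2 + (-6.7)^2)
Numerator real = 2.5*2.6 - (18.1)*(-6.7) = 127.77
Numerator imag = -18.1*2.6 - 2.5*(-6.7) = -30.31
Denominator = 51.65
Re(z) = 127.77/51.65 = 2.4738
Im(z) = -30.31/51.65 = -0.5868

Re(z) = 2.4738, Im(z) = -0.5868


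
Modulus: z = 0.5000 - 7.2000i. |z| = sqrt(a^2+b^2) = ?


|z| = sqrt(0.5^2 + (-7.2)^2) = sqrt(0.25 + 51.84) = sqrt(52.09) = 7.2173

|z| = 7.2173


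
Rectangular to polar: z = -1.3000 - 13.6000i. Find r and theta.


r = sqrt(1.69+184.96) = sqrt(186.65) = 13.6620
theta = atan2(-13.6, -1.3) = -95.4602 degrees

r = 13.6620, theta = -95.4602 degrees


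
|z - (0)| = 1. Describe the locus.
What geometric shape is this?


|z - z0| = r is a circle with center z0 and radius r.
Center = (0, 0), radius = 1

Circle with center (0, 0) and radius 1


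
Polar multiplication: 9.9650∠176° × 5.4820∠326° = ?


r = 9.9650 * 5.4820 = 54.6281
theta = 176° + 326° = 502° = 142° (mod 360)

54.6281 cis(142°)


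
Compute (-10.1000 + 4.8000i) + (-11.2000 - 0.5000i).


Real: -10.1 - 11.2 = -21.3
Imag: 4.8 - 0.5 = 4.3

-21.3000 + 4.3000i


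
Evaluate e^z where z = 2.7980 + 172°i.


e^2.7980 = 16.4118
cos(172°) = -0.99027
sin(172°) = 0.139173
Real = 16.4118*(-0.99027) = -16.2521
Imag = 16.4118*0.139173 = 2.2841

-16.2521 + 2.2841i


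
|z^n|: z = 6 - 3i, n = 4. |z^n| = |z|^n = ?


|z| = sqrt(36+9) = sqrt(45) = 6.7082
|z^4| = |z|^4 = (sqrt(45))^4 = 45^2 = 2025

|z^4| = 2025


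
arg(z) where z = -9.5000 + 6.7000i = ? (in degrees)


Re = -9.5, Im = 6.7
arg = atan2(6.7, -9.5) = 144.8061 degrees

arg(z) = 144.8061 degrees


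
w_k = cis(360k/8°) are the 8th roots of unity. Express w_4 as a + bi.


Angle = 360*4/8 = 180°
a = cos(180°) = -1.0000
b = sin(180°) = 0

-1.0000 + 0i


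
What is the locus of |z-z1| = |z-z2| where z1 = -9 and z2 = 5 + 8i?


Equal distances means the locus is the perpendicular bisector of z1 and z2.
Midpoint = ((-9+5)/2, (0+8)/2) = (-2.0000, 4.0000)

Perpendicular bisector through (-2.0000, 4.0000)


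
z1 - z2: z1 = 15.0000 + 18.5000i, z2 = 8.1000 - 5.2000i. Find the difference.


Real: 15 - 8.1 = 6.9
Imag: 18.5 + 5.2 = 23.7

6.9000 + 23.7000i


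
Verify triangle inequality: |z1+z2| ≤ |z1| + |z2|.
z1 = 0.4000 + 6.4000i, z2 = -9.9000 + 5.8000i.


|z1| = sqrt(0.4^2 + 6.4^2) = sqrt(41.12) = 6.4125
|z2| = sqrt((-9.9)^2 + 5.8^2) = sqrt(131.65) = 11.4739
z1+z2 = -9.5000 + 12.2000i
|z1+z2| = sqrt(239.09) = 15.4625
|z1|+|z2| = 6.4125 + 11.4739 = 17.8864

|z1+z2| = 15.4625 ≤ |z1|+|z2| = 17.8864 (verified)


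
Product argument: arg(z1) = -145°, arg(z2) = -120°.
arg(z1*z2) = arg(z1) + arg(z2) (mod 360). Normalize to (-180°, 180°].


arg(z1*z2) = -145° - 120° = -265°
Normalized to (-180°, 180°]: 95°

95°


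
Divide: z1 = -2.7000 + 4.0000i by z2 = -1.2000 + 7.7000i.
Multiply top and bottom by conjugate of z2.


Conjugate of z2 = -1.2000 - 7.7000i
Numerator: (-2.7000 + 4.0000i)(-1.2000 - 7.7000i) = 34.0400 + 15.9900i
Denominator: (-1.2)^2 + 7.7^2 = 60.73
Result = (34.0400 + 15.9900i)/60.73

0.5605 + 0.2633i


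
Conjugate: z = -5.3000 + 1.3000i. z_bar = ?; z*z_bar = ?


z_bar = -5.3000 - 1.3000i
z*z_bar = (-5.3)^2 + 1.3^2 = 28.09 + 1.69 = 29.78

z_bar = -5.3000 - 1.3000i, z*z_bar = 29.78


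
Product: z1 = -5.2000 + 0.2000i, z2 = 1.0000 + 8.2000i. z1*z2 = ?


Real = -5.2*1 - 0.2*8.2 = -5.2 - 1.64 = -6.84
Imag = -5.2*8.2 + 1*0.2 = -42.64 + 0.2 = -42.44

-6.8400 - 42.4400i


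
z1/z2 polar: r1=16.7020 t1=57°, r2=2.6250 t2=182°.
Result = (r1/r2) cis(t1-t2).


r = 16.7020 / 2.6250 = 6.3627
theta = 57° - 182° = -125° = 235° (mod 360)

6.3627 cis(235°)


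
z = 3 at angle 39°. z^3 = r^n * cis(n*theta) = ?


r^3 = 3^3 = 27
n*theta = 3*39° = 117° = 117° (mod 360)
a = 27*cos(117°) = -12.2577
b = 27*sin(117°) = 24.0572

27 cis(117°) = -12.2577 + 24.0572i


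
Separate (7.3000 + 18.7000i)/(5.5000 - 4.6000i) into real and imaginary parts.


Multiply by conjugate: (7.3000 + 18.7000i)(5.5000 + 4.6000i) / (5.5^2 + (-4.6)^2)
Numerator real = 7.3*5.5 + 18.7*(-4.6) = -45.87
Numerator imag = 18.7*5.5 - 7.3*(-4.6) = 136.43
Denominator = 51.41
Re(z) = -45.87/51.41 = -0.8922
Im(z) = 136.43/51.41 = 2.6538

Re(z) = -0.8922, Im(z) = 2.6538


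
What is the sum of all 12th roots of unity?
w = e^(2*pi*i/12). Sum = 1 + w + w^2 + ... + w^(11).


The sum of all 12th roots of unity is 0.
Geometric series: (1 - w^12)/(1 - w) = (1-1)/(1-w) = 0 since w^12 = 1, w ≠ 1.
Alternatively: coefficient of z^11 in z^12 - 1 is 0.

0


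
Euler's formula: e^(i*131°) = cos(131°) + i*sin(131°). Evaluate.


cos(131°) = -0.6561
sin(131°) = 0.7547

e^(i*131°) = -0.6561 + 0.7547i


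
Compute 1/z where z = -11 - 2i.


|z|^2 = 121+4 = 125
1/z = (-11 + 2i)/125

1/z = -0.0880 + 0.0160i


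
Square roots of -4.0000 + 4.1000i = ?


|z| = sqrt(16+16.81) = 5.7280
sqrt((|z|+a)/2) = sqrt((5.7280+(-4))/2) = sqrt(0.8640) = 0.9295
sqrt((|z|-a)/2) = sqrt((5.7280-(-4))/2) = sqrt(4.8640) = 2.2054

±(0.9295 + 2.2054i) i.e. 0.9295 + 2.2054i and -0.9295 - 2.2054i


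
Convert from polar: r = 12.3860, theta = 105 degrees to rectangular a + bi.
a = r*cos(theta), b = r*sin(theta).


a = 12.3860*cos(105°) = 12.3860*(-0.25882) = -3.2057
b = 12.3860*sin(105°) = 12.3860*0.96593 = 11.9640

-3.2057 + 11.9640i


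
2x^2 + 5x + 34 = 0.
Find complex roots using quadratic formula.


disc = 5^2 - 4*2*34 = 25 - 272 = -247
sqrt(|disc|) = sqrt(247) = 15.7162
Real part = -5/(2*2) = -1.2500
Imag part = 15.7162/(2*2) = 3.9291

-1.2500 ± 3.9291i


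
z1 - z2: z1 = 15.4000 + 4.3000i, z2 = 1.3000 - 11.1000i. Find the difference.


Real: 15.4 - 1.3 = 14.1
Imag: 4.3 + 11.1 = 15.4

14.1000 + 15.4000i


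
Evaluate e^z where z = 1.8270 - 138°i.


e^1.8270 = 6.2152
cos(-138°) = -0.74314
sin(-138°) = -0.66913
Real = 6.2152*(-0.74314) = -4.6188
Imag = 6.2152*(-0.66913) = -4.1588

-4.6188 - 4.1588i


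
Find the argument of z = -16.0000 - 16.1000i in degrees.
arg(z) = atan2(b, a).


Re = -16, Im = -16.1
arg = atan2(-16.1, -16) = -134.8215 degrees

arg(z) = -134.8215 degrees


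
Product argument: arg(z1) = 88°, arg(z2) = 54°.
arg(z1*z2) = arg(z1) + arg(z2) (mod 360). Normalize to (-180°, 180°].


arg(z1*z2) = 88° + 54° = 142°
Normalized to (-180°, 180°]: 142°

142°


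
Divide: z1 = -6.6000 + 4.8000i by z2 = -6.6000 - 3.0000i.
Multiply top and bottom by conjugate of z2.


Conjugate of z2 = -6.6000 + 3.0000i
Numerator: (-6.6000 + 4.8000i)(-6.6000 + 3.0000i) = 29.1600 - 51.4800i
Denominator: (-6.6)^2 + (-3)^2 = 52.56
Result = (29.1600 - 51.4800i)/52.56

0.5548 - 0.9795i


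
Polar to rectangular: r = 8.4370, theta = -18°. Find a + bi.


a = 8.4370*cos(-18°) = 8.4370*0.95106 = 8.0241
b = 8.4370*sin(-18°) = 8.4370*(-0.30902) = -2.6072

8.0241 - 2.6072i


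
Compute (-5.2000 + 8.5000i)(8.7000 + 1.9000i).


Real = -5.2*8.7 - 8.5*1.9 = -45.24 - 16.15 = -61.39
Imag = -5.2*1.9 + 8.7*8.5 = -9.88 + 73.95 = 64.07

-61.3900 + 64.0700i


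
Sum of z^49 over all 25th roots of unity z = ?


The roots are w_k = w^k with w = e^(2*pi*i/25), and (w^k)^49 = (w^49)^k.
So S = 1 + u + u^2 + ... + u^(24) with u = w^49.
49 = 1*25 + 24, so 49 is not a multiple of 25: u = (w^25)^1 * w^24 = w^24 ≠ 1 (w is a primitive 25th root), while u^25 = (w^25)^49 = 1.
Geometric series: S = (1 - u^25)/(1 - u) = (1 - 1)/(1 - u) = 0

S = 0


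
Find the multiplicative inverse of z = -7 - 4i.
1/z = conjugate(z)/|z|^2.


|z|^2 = 49+16 = 65
1/z = (-7 + 4i)/65

1/z = -0.1077 + 0.0615i


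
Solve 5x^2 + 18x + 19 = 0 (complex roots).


disc = 18^2 - 4*5*19 = 324 - 380 = -56
sqrt(|disc|) = sqrt(56) = 7.4833
Real part = -18/(2*5) = -1.8000
Imag part = 7.4833/(2*5) = 0.7483

-1.8000 ± 0.7483i


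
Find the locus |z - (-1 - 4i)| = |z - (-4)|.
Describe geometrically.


Equal distances means the locus is the perpendicular bisector of z1 and z2.
Midpoint = ((-1+(-4))/2, (-4+0)/2) = (-2.5000, -2.0000)

Perpendicular bisector through (-2.5000, -2.0000)


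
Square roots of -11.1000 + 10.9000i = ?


|z| = sqrt(123.21+118.81) = 15.5570
sqrt((|z|+a)/2) = sqrt((15.5570+(-11.1))/2) = sqrt(2.2285) = 1.4928
sqrt((|z|-a)/2) = sqrt((15.5570-(-11.1))/2) = sqrt(13.3285) = 3.6508

±(1.4928 + 3.6508i) i.e. 1.4928 + 3.6508i and -1.4928 - 3.6508i


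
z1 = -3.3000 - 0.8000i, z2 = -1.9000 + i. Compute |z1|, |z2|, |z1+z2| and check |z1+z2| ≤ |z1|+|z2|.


|z1| = sqrt((-3.3)^2 + (-0.8)^2) = sqrt(11.53) = 3.3956
|z2| = sqrt((-1.9)^2 + 1^2) = sqrt(4.61) = 2.1471
z1+z2 = -5.2000 + 0.2000i
|z1+z2| = sqrt(27.08) = 5.2038
|z1|+|z2| = 3.3956 + 2.1471 = 5.5427

|z1+z2| = 5.2038 ≤ |z1|+|z2| = 5.5427 (verified)


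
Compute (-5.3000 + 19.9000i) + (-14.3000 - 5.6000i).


Real: -5.3 - 14.3 = -19.6
Imag: 19.9 - 5.6 = 14.3

-19.6000 + 14.3000i


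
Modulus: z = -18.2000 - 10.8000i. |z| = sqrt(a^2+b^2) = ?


|z| = sqrt((-18.2)^2 + (-10.8)^2) = sqrt(331.24 + 116.64) = sqrt(447.88) = 21.1632

|z| = 21.1632


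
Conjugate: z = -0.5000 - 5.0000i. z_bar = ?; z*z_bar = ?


z_bar = -0.5000 + 5.0000i
z*z_bar = (-0.5)^2 + (-5)^2 = 0.25 + 25 = 25.25

z_bar = -0.5000 + 5.0000i, z*z_bar = 25.25


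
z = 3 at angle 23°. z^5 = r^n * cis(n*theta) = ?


r^5 = 3^5 = 243
n*theta = 5*23° = 115° = 115° (mod 360)
a = 243*cos(115°) = -102.6962
b = 243*sin(115°) = 220.2328

243 cis(115°) = -102.6962 + 220.2328i


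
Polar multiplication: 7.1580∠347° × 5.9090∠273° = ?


r = 7.1580 * 5.9090 = 42.2966
theta = 347° + 273° = 620° = 260° (mod 360)

42.2966 cis(260°)


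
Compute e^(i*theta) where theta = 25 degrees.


cos(25°) = 0.9063
sin(25°) = 0.4226

e^(i*25°) = 0.9063 + 0.4226i


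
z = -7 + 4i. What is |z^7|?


|z| = sqrt(49+16) = sqrt(65) = 8.0623
|z^7| = |z|^7 = (sqrt(65))^7 = 65^3 * sqrt(65) = 274625*sqrt(65)

|z^7| = 274625*sqrt(65) ≈ 2214097.5341


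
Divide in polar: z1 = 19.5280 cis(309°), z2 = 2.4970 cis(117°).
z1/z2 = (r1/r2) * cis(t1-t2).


r = 19.5280 / 2.4970 = 7.8206
theta = 309° - 117° = 192° = 192° (mod 360)

7.8206 cis(192°)


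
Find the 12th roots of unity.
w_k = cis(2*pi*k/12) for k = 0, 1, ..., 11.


The 12th roots of unity are cis(360k/12°) for k=0..11
Angle step = 360/12 = 30°
Primitive root: cis(30°)
Primitive root = 0.8660 + 0.5000i

12 roots at angles: 0°, 30°, 60°, 90°, 120°, 150°, 180°, 210°, 240°, 270°, 300°, 330°


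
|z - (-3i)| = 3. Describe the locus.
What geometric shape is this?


|z - z0| = r is a circle with center z0 and radius r.
Center = (0, -3), radius = 3

Circle with center (0, -3) and radius 3


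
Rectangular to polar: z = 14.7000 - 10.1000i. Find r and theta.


r = sqrt(216.09+102.01) = sqrt(318.1) = 17.8354
theta = atan2(-10.1, 14.7) = -34.4920 degrees

r = 17.8354, theta = -34.4920 degrees


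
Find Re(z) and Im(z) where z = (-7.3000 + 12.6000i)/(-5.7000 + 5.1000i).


Multiply by conjugate: (-7.3000 + 12.6000i)(-5.7000 - 5.1000i) / ((-5.7)^2 + 5.1^2)
Numerator real = -7.3*(-5.7) + 12.6*5.1 = 105.87
Numerator imag = 12.6*(-5.7) - (-7.3)*5.1 = -34.59
Denominator = 58.5
Re(z) = 105.87/58.5 = 1.8097
Im(z) = -34.59/58.5 = -0.5913

Re(z) = 1.8097, Im(z) = -0.5913


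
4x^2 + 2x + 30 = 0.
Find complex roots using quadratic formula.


disc = 2^2 - 4*4*30 = 4 - 480 = -476
sqrt(|disc|) = sqrt(476) = 21.8174
Real part = -2/(2*4) = -0.2500
Imag part = 21.8174/(2*4) = 2.7272

-0.2500 ± 2.7272i


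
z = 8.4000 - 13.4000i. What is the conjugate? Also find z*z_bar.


z_bar = 8.4000 + 13.4000i
z*z_bar = 8.4^2 + (-13.4)^2 = 70.56 + 179.56 = 250.12

z_bar = 8.4000 + 13.4000i, z*z_bar = 250.12


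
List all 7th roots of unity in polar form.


The 7th roots of unity are cis(360k/7°) for k=0..6
Angle step = 360/7 = 51.4286°
Primitive root: cis(51.4286°)
Primitive root = 0.6235 + 0.7818i

7 roots at angles: 0°, 51.4286°, 102.8571°, 154.2857°, 205.7143°, 257.1429°, 308.5714°


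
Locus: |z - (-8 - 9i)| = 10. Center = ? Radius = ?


|z - z0| = r is a circle with center z0 and radius r.
Center = (-8, -9), radius = 10

Circle with center (-8, -9) and radius 10


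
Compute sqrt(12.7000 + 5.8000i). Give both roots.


|z| = sqrt(161.29+33.64) = 13.9617
sqrt((|z|+a)/2) = sqrt((13.9617+12.7)/2) = sqrt(13.3309) = 3.6511
sqrt((|z|-a)/2) = sqrt((13.9617-12.7)/2) = sqrt(0.6309) = 0.7943

±(3.6511 + 0.7943i) i.e. 3.6511 + 0.7943i and -3.6511 - 0.7943i


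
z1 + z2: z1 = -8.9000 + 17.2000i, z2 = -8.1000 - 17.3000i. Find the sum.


Real: -8.9 - 8.1 = -17
Imag: 17.2 - 17.3 = -0.1

-17.0000 - 0.1000i


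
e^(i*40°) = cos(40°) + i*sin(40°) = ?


cos(40°) = 0.7660
sin(40°) = 0.6428

e^(i*40°) = 0.7660 + 0.6428i


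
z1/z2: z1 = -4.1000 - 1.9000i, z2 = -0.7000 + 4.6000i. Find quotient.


Conjugate of z2 = -0.7000 - 4.6000i
Numerator: (-4.1000 - 1.9000i)(-0.7000 - 4.6000i) = -5.8700 + 20.1900i
Denominator: (-0.7)^2 + 4.6^2 = 21.65
Result = (-5.8700 + 20.1900i)/21.65

-0.2711 + 0.9326i


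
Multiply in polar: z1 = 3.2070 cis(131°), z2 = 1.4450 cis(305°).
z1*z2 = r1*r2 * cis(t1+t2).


r = 3.2070 * 1.4450 = 4.6341
theta = 131° + 305° = 436° = 76° (mod 360)

4.6341 cis(76°)


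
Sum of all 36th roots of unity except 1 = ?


With w = e^(2*pi*i/36), all 36 of the 36th roots of unity w^0 = 1, w, ..., w^(35) sum to 0: 1 + w + ... + w^(35) = (1 - w^36)/(1 - w) = 0 since w^36 = 1, w ≠ 1.
Removing the root 1: w + w^2 + ... + w^(35) = 0 - 1 = -1

Sum = -1


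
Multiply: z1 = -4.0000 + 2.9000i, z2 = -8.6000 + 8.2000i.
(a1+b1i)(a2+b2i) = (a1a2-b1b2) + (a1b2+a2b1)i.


Real = -4*(-8.6) - 2.9*8.2 = 34.4 - 23.78 = 10.62
Imag = -4*8.2 - (8.6)*2.9 = -32.8 - (24.94) = -57.74

10.6200 - 57.7400i


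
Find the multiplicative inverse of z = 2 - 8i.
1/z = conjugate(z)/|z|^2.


|z|^2 = 4+64 = 68
1/z = (2 + 8i)/68

1/z = 0.0294 + 0.1176i


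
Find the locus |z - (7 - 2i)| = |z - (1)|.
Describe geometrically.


Equal distances means the locus is the perpendicular bisector of z1 and z2.
Midpoint = ((7+1)/2, (-2+0)/2) = (4.0000, -1.0000)

Perpendicular bisector through (4.0000, -1.0000)


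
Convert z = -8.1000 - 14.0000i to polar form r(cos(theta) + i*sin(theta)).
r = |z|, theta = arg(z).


r = sqrt(65.61+196) = sqrt(261.61) = 16.1744
theta = atan2(-14, -8.1) = -120.0524 degrees

r = 16.1744, theta = -120.0524 degrees


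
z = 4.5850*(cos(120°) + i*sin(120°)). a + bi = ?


a = 4.5850*cos(120°) = 4.5850*(-0.5) = -2.2925
b = 4.5850*sin(120°) = 4.5850*0.86603 = 3.9707

-2.2925 + 3.9707i


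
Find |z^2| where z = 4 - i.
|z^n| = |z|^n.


|z| = sqrt(16+1) = sqrt(17) = 4.1231
|z^2| = |z|^2 = (sqrt(17))^2 = 17

|z^2| = 17


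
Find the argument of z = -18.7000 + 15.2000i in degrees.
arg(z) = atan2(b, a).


Re = -18.7, Im = 15.2
arg = atan2(15.2, -18.7) = 140.8946 degrees

arg(z) = 140.8946 degrees


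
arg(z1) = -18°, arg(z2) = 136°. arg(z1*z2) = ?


arg(z1*z2) = -18° + 136° = 118°
Normalized to (-180°, 180°]: 118°

118°


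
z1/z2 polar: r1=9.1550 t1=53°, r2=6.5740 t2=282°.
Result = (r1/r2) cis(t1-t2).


r = 9.1550 / 6.5740 = 1.3926
theta = 53° - 282° = -229° = 131° (mod 360)

1.3926 cis(131°)


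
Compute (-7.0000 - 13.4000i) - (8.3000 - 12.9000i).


Real: -7 - 8.3 = -15.3
Imag: -13.4 + 12.9 = -0.5

-15.3000 - 0.5000i


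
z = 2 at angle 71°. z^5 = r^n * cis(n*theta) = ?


r^5 = 2^5 = 32
n*theta = 5*71° = 355° = 355° (mod 360)
a = 32*cos(355°) = 31.8782
b = 32*sin(355°) = -2.7890

32 cis(355°) = 31.8782 - 2.7890i


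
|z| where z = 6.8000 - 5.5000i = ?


|z| = sqrt(6.8^2 + (-5.5)^2) = sqrt(46.24 + 30.25) = sqrt(76.49) = 8.7459

|z| = 8.7459


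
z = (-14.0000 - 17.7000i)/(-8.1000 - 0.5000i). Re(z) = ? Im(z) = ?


Multiply by conjugate: (-14.0000 - 17.7000i)(-8.1000 + 0.5000i) / ((-8.1)^2 + (-0.5)^2)
Numerator real = -14*(-8.1) - (17.7)*(-0.5) = 122.25
Numerator imag = -17.7*(-8.1) - (-14)*(-0.5) = 136.37
Denominator = 65.86
Re(z) = 122.25/65.86 = 1.8562
Im(z) = 136.37/65.86 = 2.0706

Re(z) = 1.8562, Im(z) = 2.0706


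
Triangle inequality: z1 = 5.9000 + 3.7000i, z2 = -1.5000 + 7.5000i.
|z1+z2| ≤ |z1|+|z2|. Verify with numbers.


|z1| = sqrt(5.9^2 + 3.7^2) = sqrt(48.5) = 6.9642
|z2| = sqrt((-1.5)^2 + 7.5^2) = sqrt(58.5) = 7.6485
z1+z2 = 4.4000 + 11.2000i
|z1+z2| = sqrt(144.8) = 12.0333
|z1|+|z2| = 6.9642 + 7.6485 = 14.6127

|z1+z2| = 12.0333 ≤ |z1|+|z2| = 14.6127 (verified)


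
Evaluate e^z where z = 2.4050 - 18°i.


e^2.4050 = 11.0784
cos(-18°) = 0.95106
sin(-18°) = -0.30902
Real = 11.0784*0.95106 = 10.5362
Imag = 11.0784*(-0.30902) = -3.4234

10.5362 - 3.4234i


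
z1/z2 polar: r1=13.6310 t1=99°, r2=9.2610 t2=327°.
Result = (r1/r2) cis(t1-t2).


r = 13.6310 / 9.2610 = 1.4719
theta = 99° - 327° = -228° = 132° (mod 360)

1.4719 cis(132°)


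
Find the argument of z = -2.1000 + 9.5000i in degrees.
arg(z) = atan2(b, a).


Re = -2.1, Im = 9.5
arg = atan2(9.5, -2.1) = 102.4649 degrees

arg(z) = 102.4649 degrees


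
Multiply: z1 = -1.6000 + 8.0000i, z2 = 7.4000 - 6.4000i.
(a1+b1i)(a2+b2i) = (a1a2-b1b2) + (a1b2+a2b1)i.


Real = -1.6*7.4 - 8*(-6.4) = -11.84 - (-51.2) = 39.36
Imag = -1.6*(-6.4) + 7.4*8 = 10.24 + 59.2 = 69.44

39.3600 + 69.4400i


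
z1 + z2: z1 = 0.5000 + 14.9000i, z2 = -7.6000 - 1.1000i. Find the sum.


Real: 0.5 - 7.6 = -7.1
Imag: 14.9 - 1.1 = 13.8

-7.1000 + 13.8000i


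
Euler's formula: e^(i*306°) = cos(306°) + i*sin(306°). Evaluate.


cos(306°) = 0.5878
sin(306°) = -0.8090

e^(i*306°) = 0.5878 - 0.8090i


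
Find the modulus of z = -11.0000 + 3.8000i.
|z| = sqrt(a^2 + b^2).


|z| = sqrt((-11)^2 + 3.8^2) = sqrt(121 + 14.44) = sqrt(135.44) = 11.6379

|z| = 11.6379


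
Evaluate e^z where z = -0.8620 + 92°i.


e^-0.8620 = 0.42232
cos(92°) = -0.0349
sin(92°) = 0.9994
Real = 0.42232*(-0.0349) = -0.0147
Imag = 0.42232*0.9994 = 0.4221

-0.0147 + 0.4221i


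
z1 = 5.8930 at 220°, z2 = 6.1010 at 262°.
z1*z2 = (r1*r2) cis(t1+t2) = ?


r = 5.8930 * 6.1010 = 35.9532
theta = 220° + 262° = 482° = 122° (mod 360)

35.9532 cis(122°)


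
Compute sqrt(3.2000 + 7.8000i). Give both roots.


|z| = sqrt(10.24+60.84) = 8.4309
sqrt((|z|+a)/2) = sqrt((8.4309+3.2)/2) = sqrt(5.8154) = 2.4115
sqrt((|z|-a)/2) = sqrt((8.4309-3.2)/2) = sqrt(2.6154) = 1.6172

±(2.4115 + 1.6172i) i.e. 2.4115 + 1.6172i and -2.4115 - 1.6172i


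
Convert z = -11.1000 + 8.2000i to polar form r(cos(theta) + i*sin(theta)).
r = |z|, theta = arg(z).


r = sqrt(123.21+67.24) = sqrt(190.45) = 13.8004
theta = atan2(8.2, -11.1) = 143.5453 degrees

r = 13.8004, theta = 143.5453 degrees


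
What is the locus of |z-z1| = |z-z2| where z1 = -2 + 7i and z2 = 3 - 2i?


Equal distances means the locus is the perpendicular bisector of z1 and z2.
Midpoint = ((-2+3)/2, (7+(-2))/2) = (0.5000, 2.5000)

Perpendicular bisector through (0.5000, 2.5000)


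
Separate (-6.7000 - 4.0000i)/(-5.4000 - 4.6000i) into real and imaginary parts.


Multiply by conjugate: (-6.7000 - 4.0000i)(-5.4000 + 4.6000i) / ((-5.4)^2 + (-4.6)^2)
Numerator real = -6.7*(-5.4) - (4)*(-4.6) = 54.58
Numerator imag = -4*(-5.4) - (-6.7)*(-4.6) = -9.22
Denominator = 50.32
Re(z) = 54.58/50.32 = 1.0847
Im(z) = -9.22/50.32 = -0.1832

Re(z) = 1.0847, Im(z) = -0.1832


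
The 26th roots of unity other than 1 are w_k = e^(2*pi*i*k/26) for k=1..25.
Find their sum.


With w = e^(2*pi*i/26), all 26 of the 26th roots of unity w^0 = 1, w, ..., w^(25) sum to 0: 1 + w + ... + w^(25) = (1 - w^26)/(1 - w) = 0 since w^26 = 1, w ≠ 1.
Removing the root 1: w + w^2 + ... + w^(25) = 0 - 1 = -1

Sum = -1


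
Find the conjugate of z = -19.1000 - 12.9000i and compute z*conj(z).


z_bar = -19.1000 + 12.9000i
z*z_bar = (-19.1)^2 + (-12.9)^2 = 364.81 + 166.41 = 531.22

z_bar = -19.1000 + 12.9000i, z*z_bar = 531.22


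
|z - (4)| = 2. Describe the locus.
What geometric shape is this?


|z - z0| = r is a circle with center z0 and radius r.
Center = (4, 0), radius = 2

Circle with center (4, 0) and radius 2


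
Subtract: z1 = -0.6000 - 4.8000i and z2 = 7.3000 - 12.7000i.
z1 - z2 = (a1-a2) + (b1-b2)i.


Real: -0.6 - 7.3 = -7.9
Imag: -4.8 + 12.7 = 7.9

-7.9000 + 7.9000i


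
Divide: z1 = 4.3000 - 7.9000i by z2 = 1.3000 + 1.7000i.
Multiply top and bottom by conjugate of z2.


Conjugate of z2 = 1.3000 - 1.7000i
Numerator: (4.3000 - 7.9000i)(1.3000 - 1.7000i) = -7.8400 - 17.5800i
Denominator: 1.3^2 + 1.7^2 = 4.58
Result = (-7.8400 - 17.5800i)/4.58

-1.7118 - 3.8384i


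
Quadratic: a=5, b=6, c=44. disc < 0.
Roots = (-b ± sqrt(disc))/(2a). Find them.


disc = 6^2 - 4*5*44 = 36 - 880 = -844
sqrt(|disc|) = sqrt(844) = 29.0517
Real part = -6/(2*5) = -0.6000
Imag part = 29.0517/(2*5) = 2.9052

-0.6000 ± 2.9052i


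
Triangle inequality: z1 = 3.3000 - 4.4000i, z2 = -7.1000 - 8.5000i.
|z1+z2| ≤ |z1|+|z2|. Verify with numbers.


|z1| = sqrt(3.3^2 + (-4.4)^2) = sqrt(30.25) = 5.5000
|z2| = sqrt((-7.1)^2 + (-8.5)^2) = sqrt(122.66) = 11.0752
z1+z2 = -3.8000 - 12.9000i
|z1+z2| = sqrt(180.85) = 13.4480
|z1|+|z2| = 5.5000 + 11.0752 = 16.5752

|z1+z2| = 13.4480 ≤ |z1|+|z2| = 16.5752 (verified)


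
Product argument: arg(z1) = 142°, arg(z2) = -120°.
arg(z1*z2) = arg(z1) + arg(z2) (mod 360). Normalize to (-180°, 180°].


arg(z1*z2) = 142° - 120° = 22°
Normalized to (-180°, 180°]: 22°

22°


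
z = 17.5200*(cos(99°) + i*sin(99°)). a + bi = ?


a = 17.5200*cos(99°) = 17.5200*(-0.15643) = -2.7407
b = 17.5200*sin(99°) = 17.5200*0.98769 = 17.3043

-2.7407 + 17.3043i


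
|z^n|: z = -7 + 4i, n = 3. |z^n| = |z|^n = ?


|z| = sqrt(49+16) = sqrt(65) = 8.0623
|z^3| = |z|^3 = (sqrt(65))^3 = 65*sqrt(65)

|z^3| = 65*sqrt(65) ≈ 524.0468


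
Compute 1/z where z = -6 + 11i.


|z|^2 = 36+121 = 157
1/z = (-6 - 11i)/157

1/z = -0.0382 - 0.0701i


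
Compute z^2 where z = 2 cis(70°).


r^2 = 2^2 = 4
n*theta = 2*70° = 140° = 140° (mod 360)
a = 4*cos(140°) = -3.0642
b = 4*sin(140°) = 2.5712

4 cis(140°) = -3.0642 + 2.5712i


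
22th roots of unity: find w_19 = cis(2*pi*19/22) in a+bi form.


Angle = 360*19/22 = 310.9091°
a = cos(310.9091°) = 0.6549
b = sin(310.9091°) = -0.7557

0.6549 - 0.7557i


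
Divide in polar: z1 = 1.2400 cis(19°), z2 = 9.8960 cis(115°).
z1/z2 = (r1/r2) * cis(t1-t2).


r = 1.2400 / 9.8960 = 0.1253
theta = 19° - 115° = -96° = 264° (mod 360)

0.1253 cis(264°)


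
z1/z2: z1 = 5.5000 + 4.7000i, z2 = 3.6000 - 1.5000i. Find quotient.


Conjugate of z2 = 3.6000 + 1.5000i
Numerator: (5.5000 + 4.7000i)(3.6000 + 1.5000i) = 12.7500 + 25.1700i
Denominator: 3.6^2 + (-1.5)^2 = 15.21
Result = (12.7500 + 25.1700i)/15.21

0.8383 + 1.6548i


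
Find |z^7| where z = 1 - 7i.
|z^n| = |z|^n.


|z| = sqrt(1+49) = sqrt(50) = 7.0711
|z^7| = |z|^7 = (sqrt(50))^7 = 50^3 * sqrt(50) = 125000*sqrt(50)

|z^7| = 125000*sqrt(50) ≈ 883883.4765


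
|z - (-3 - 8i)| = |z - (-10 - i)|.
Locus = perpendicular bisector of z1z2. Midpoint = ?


Equal distances means the locus is the perpendicular bisector of z1 and z2.
Midpoint = ((-3+(-10))/2, (-8+(-1))/2) = (-6.5000, -4.5000)

Perpendicular bisector through (-6.5000, -4.5000)


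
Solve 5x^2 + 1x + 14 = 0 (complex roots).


disc = 1^2 - 4*5*14 = 1 - 280 = -279
sqrt(|disc|) = sqrt(279) = 16.7033
Real part = -1/(2*5) = -0.1000
Imag part = 16.7033/(2*5) = 1.6703

-0.1000 ± 1.6703i


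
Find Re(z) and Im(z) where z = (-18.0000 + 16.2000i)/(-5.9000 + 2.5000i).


Multiply by conjugate: (-18.0000 + 16.2000i)(-5.9000 - 2.5000i) / ((-5.9)^2 + 2.5^2)
Numerator real = -18*(-5.9) + 16.2*2.5 = 146.7
Numerator imag = 16.2*(-5.9) - (-18)*2.5 = -50.58
Denominator = 41.06
Re(z) = 146.7/41.06 = 3.5728
Im(z) = -50.58/41.06 = -1.2319

Re(z) = 3.5728, Im(z) = -1.2319


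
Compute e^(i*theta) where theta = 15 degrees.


cos(15°) = 0.9659
sin(15°) = 0.2588

e^(i*15°) = 0.9659 + 0.2588i


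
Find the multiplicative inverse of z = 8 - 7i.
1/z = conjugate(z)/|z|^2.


|z|^2 = 64+49 = 113
1/z = (8 + 7i)/113

1/z = 0.0708 + 0.0619i


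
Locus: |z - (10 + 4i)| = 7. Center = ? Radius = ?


|z - z0| = r is a circle with center z0 and radius r.
Center = (10, 4), radius = 7

Circle with center (10, 4) and radius 7


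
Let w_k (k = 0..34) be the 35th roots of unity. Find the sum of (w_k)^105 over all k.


The roots are w_k = w^k with w = e^(2*pi*i/35), and (w^k)^105 = (w^105)^k.
So S = 1 + u + u^2 + ... + u^(34) with u = w^105.
105 = 3*35 + 0, so 105 is a multiple of 35 and u = (w^35)^3 = 1.
Every one of the 35 terms equals 1: S = 35

S = 35


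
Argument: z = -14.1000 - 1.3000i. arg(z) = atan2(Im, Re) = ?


Re = -14.1, Im = -1.3
arg = atan2(-1.3, -14.1) = -174.7323 degrees

arg(z) = -174.7323 degrees


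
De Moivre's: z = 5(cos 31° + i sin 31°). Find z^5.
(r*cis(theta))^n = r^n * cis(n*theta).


r^5 = 5^5 = 3125
n*theta = 5*31° = 155° = 155° (mod 360)
a = 3125*cos(155°) = -2832.2118
b = 3125*sin(155°) = 1320.6821

3125 cis(155°) = -2832.2118 + 1320.6821i


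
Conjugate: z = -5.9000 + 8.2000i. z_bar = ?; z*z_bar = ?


z_bar = -5.9000 - 8.2000i
z*z_bar = (-5.9)^2 + 8.2^2 = 34.81 + 67.24 = 102.05

z_bar = -5.9000 - 8.2000i, z*z_bar = 102.05


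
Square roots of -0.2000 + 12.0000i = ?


|z| = sqrt(0.04+144) = 12.0017
sqrt((|z|+a)/2) = sqrt((12.0017+(-0.2))/2) = sqrt(5.9008) = 2.4292
sqrt((|z|-a)/2) = sqrt((12.0017-(-0.2))/2) = sqrt(6.1008) = 2.4700

±(2.4292 + 2.4700i) i.e. 2.4292 + 2.4700i and -2.4292 - 2.4700i


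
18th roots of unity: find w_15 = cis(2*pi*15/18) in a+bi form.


Angle = 360*15/18 = 300°
a = cos(300°) = 0.5000
b = sin(300°) = -0.8660

0.5000 - 0.8660i


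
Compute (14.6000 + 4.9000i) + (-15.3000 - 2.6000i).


Real: 14.6 - 15.3 = -0.7
Imag: 4.9 - 2.6 = 2.3

-0.7000 + 2.3000i


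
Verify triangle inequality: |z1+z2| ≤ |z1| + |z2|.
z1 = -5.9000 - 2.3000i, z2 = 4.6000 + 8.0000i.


|z1| = sqrt((-5.9)^2 + (-2.3)^2) = sqrt(40.1) = 6.3325
|z2| = sqrt(4.6^2 + 8^2) = sqrt(85.16) = 9.2282
z1+z2 = -1.3000 + 5.7000i
|z1+z2| = sqrt(34.18) = 5.8464
|z1|+|z2| = 6.3325 + 9.2282 = 15.5607

|z1+z2| = 5.8464 ≤ |z1|+|z2| = 15.5607 (verified)


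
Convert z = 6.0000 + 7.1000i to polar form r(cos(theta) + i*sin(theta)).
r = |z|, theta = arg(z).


r = sqrt(36+50.41) = sqrt(86.41) = 9.2957
theta = atan2(7.1, 6) = 49.7998 degrees

r = 9.2957, theta = 49.7998 degrees


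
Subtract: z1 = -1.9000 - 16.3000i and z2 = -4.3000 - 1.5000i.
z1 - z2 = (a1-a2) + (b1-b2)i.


Real: -1.9 + 4.3 = 2.4
Imag: -16.3 + 1.5 = -14.8

2.4000 - 14.8000i


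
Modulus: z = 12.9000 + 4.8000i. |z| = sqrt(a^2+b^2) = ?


|z| = sqrt(12.9^2 + 4.8^2) = sqrt(166.41 + 23.04) = sqrt(189.45) = 13.7641

|z| = 13.7641


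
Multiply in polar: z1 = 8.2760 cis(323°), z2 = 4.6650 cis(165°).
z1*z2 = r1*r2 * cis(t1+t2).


r = 8.2760 * 4.6650 = 38.6075
theta = 323° + 165° = 488° = 128° (mod 360)

38.6075 cis(128°)


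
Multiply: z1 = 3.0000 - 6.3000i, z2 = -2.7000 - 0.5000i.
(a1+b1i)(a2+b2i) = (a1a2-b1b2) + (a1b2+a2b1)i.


Real = 3*(-2.7) - (-6.3)*(-0.5) = -8.1 - 3.15 = -11.25
Imag = 3*(-0.5) - (2.7)*(-6.3) = -1.5 + 17.01 = 15.51

-11.2500 + 15.5100i


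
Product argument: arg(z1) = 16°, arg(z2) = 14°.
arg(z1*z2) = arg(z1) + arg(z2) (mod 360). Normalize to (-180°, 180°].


arg(z1*z2) = 16° + 14° = 30°
Normalized to (-180°, 180°]: 30°

30°


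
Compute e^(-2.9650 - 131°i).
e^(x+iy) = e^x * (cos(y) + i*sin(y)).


e^-2.9650 = 0.05156
cos(-131°) = -0.6561
sin(-131°) = -0.7547
Real = 0.05156*(-0.6561) = -0.0338
Imag = 0.05156*(-0.7547) = -0.0389

-0.0338 - 0.0389i


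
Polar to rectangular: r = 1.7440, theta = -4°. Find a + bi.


a = 1.7440*cos(-4°) = 1.7440*0.9976 = 1.7398
b = 1.7440*sin(-4°) = 1.7440*(-0.0698) = -0.1217

1.7398 - 0.1217i


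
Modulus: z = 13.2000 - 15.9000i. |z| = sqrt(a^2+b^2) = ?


|z| = sqrt(13.2^2 + (-15.9)^2) = sqrt(174.24 + 252.81) = sqrt(427.05) = 20.6652

|z| = 20.6652


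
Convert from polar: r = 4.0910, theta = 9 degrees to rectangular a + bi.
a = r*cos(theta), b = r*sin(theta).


a = 4.0910*cos(9°) = 4.0910*0.98769 = 4.0406
b = 4.0910*sin(9°) = 4.0910*0.15643 = 0.6400

4.0406 + 0.6400i


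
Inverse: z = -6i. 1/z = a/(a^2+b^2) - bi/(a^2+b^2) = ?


|z|^2 = 0+36 = 36
1/z = (0 + 6i)/36

1/z = 0 + 0.1667i


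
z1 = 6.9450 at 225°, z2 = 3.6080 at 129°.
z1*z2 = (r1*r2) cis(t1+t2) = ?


r = 6.9450 * 3.6080 = 25.0576
theta = 225° + 129° = 354° = 354° (mod 360)

25.0576 cis(354°)


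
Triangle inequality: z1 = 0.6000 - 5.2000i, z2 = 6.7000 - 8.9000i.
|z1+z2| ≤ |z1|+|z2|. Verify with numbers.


|z1| = sqrt(0.6^2 + (-5.2)^2) = sqrt(27.4) = 5.2345
|z2| = sqrt(6.7^2 + (-8.9)^2) = sqrt(124.1) = 11.1400
z1+z2 = 7.3000 - 14.1000i
|z1+z2| = sqrt(252.1) = 15.8777
|z1|+|z2| = 5.2345 + 11.1400 = 16.3745

|z1+z2| = 15.8777 ≤ |z1|+|z2| = 16.3745 (verified)


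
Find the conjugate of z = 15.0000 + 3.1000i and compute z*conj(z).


z_bar = 15.0000 - 3.1000i
z*z_bar = 15^2 + 3.1^2 = 225 + 9.61 = 234.61

z_bar = 15.0000 - 3.1000i, z*z_bar = 234.61


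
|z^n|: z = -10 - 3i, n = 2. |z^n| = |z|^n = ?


|z| = sqrt(100+9) = sqrt(109) = 10.4403
|z^2| = |z|^2 = (sqrt(109))^2 = 109

|z^2| = 109


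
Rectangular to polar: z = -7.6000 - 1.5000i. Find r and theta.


r = sqrt(57.76+2.25) = sqrt(60.01) = 7.7466
theta = atan2(-1.5, -7.6) = -168.8351 degrees

r = 7.7466, theta = -168.8351 degrees


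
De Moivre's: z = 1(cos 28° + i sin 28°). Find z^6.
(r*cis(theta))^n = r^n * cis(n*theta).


r^6 = 1^6 = 1
n*theta = 6*28° = 168° = 168° (mod 360)
a = 1*cos(168°) = -0.9781
b = 1*sin(168°) = 0.2079

1 cis(168°) = -0.9781 + 0.2079i


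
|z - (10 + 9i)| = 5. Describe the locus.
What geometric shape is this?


|z - z0| = r is a circle with center z0 and radius r.
Center = (10, 9), radius = 5

Circle with center (10, 9) and radius 5


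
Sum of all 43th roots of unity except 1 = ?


With w = e^(2*pi*i/43), all 43 of the 43th roots of unity w^0 = 1, w, ..., w^(42) sum to 0: 1 + w + ... + w^(42) = (1 - w^43)/(1 - w) = 0 since w^43 = 1, w ≠ 1.
Removing the root 1: w + w^2 + ... + w^(42) = 0 - 1 = -1

Sum = -1


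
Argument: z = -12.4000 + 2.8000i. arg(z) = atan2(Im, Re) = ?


Re = -12.4, Im = 2.8
arg = atan2(2.8, -12.4) = 167.2756 degrees

arg(z) = 167.2756 degrees


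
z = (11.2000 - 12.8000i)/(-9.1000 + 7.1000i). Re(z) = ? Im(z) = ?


Multiply by conjugate: (11.2000 - 12.8000i)(-9.1000 - 7.1000i) / ((-9.1)^2 + 7.1^2)
Numerator real = 11.2*(-9.1) - (12.8)*7.1 = -192.8
Numerator imag = -12.8*(-9.1) - 11.2*7.1 = 36.96
Denominator = 133.22
Re(z) = -192.8/133.22 = -1.4472
Im(z) = 36.96/133.22 = 0.2774

Re(z) = -1.4472, Im(z) = 0.2774


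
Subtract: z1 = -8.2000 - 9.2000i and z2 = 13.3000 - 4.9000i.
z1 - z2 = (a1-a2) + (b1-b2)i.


Real: -8.2 - 13.3 = -21.5
Imag: -9.2 + 4.9 = -4.3

-21.5000 - 4.3000i


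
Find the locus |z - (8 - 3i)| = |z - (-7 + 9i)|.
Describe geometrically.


Equal distances means the locus is the perpendicular bisector of z1 and z2.
Midpoint = ((8+(-7))/2, (-3+9)/2) = (0.5000, 3.0000)

Perpendicular bisector through (0.5000, 3.0000)


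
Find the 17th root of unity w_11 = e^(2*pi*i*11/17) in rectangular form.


Angle = 360*11/17 = 232.9412°
a = cos(232.9412°) = -0.6026
b = sin(232.9412°) = -0.7980

-0.6026 - 0.7980i


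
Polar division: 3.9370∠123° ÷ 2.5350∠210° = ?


r = 3.9370 / 2.5350 = 1.5531
theta = 123° - 210° = -87° = 273° (mod 360)

1.5531 cis(273°)


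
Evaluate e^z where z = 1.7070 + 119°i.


e^1.7070 = 5.5124
cos(119°) = -0.48481
sin(119°) = 0.87462
Real = 5.5124*(-0.48481) = -2.6725
Imag = 5.5124*0.87462 = 4.8213

-2.6725 + 4.8213i


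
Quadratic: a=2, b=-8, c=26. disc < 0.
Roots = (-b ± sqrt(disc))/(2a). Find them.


disc = (-8)^2 - 4*2*26 = 64 - 208 = -144
sqrt(|disc|) = sqrt(144) = 12.0000
Real part = 8/(2*2) = 2.0000
Imag part = 12.0000/(2*2) = 3.0000

2.0000 ± 3.0000i


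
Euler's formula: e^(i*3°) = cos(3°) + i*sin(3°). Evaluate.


cos(3°) = 0.9986
sin(3°) = 0.0523

e^(i*3°) = 0.9986 + 0.0523i


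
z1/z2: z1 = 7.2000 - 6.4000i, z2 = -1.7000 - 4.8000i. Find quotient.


Conjugate of z2 = -1.7000 + 4.8000i
Numerator: (7.2000 - 6.4000i)(-1.7000 + 4.8000i) = 18.4800 + 45.4400i
Denominator: (-1.7)^2 + (-4.8)^2 = 25.93
Result = (18.4800 + 45.4400i)/25.93

0.7127 + 1.7524i


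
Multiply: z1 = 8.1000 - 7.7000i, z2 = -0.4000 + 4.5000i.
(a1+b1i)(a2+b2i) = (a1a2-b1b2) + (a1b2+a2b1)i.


Real = 8.1*(-0.4) - (-7.7)*4.5 = -3.24 - (-34.65) = 31.41
Imag = 8.1*4.5 - (0.4)*(-7.7) = 36.45 + 3.08 = 39.53

31.4100 + 39.5300i


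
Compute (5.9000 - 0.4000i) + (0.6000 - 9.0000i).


Real: 5.9 + 0.6 = 6.5
Imag: -0.4 - 9 = -9.4

6.5000 - 9.4000i


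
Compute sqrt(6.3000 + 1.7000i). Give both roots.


|z| = sqrt(39.69+2.89) = 6.5253
sqrt((|z|+a)/2) = sqrt((6.5253+6.3)/2) = sqrt(6.4127) = 2.5323
sqrt((|z|-a)/2) = sqrt((6.5253-6.3)/2) = sqrt(0.1127) = 0.3357

±(2.5323 + 0.3357i) i.e. 2.5323 + 0.3357i and -2.5323 - 0.3357i


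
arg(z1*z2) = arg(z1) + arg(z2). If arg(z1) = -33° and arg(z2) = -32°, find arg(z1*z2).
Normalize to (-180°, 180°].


arg(z1*z2) = -33° - 32° = -65°
Normalized to (-180°, 180°]: -65°

-65°
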